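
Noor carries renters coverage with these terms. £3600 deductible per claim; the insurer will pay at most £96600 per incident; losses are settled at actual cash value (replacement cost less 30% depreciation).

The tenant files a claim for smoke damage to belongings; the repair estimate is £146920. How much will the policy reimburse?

£96600

Depreciate 30%: the covered value is £146920 × 0.7 = £102844.
After the deductible, £102844 − £3600 = £99244 remains.
Since £99244 > £96600, the payout is capped at £96600.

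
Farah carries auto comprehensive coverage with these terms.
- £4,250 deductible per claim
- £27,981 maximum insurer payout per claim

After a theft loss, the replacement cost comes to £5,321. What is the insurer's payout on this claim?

Subtract the deductible: £5,321 − £4,250 = £1,071.
£1,071 ≤ £27,981, so the limit doesn't bind; insurer pays £1,071.

£1,071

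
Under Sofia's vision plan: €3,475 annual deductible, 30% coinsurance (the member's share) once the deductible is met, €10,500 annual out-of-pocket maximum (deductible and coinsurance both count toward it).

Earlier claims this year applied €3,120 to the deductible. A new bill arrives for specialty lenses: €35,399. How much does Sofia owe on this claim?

€3,120 of the €3,475 deductible is already met, leaving €355.
After the €355 deductible portion, €35,399 − €355 = €35,044 is subject to coinsurance.
30% of €35,044 = €10,513.20 falls to the member.
That puts the member's cost at €355 + €10,513.20 = €10,868.20 before any cap.
Year-to-date out-of-pocket would reach €3,120 + €10,868.20 = €13,988.20, above the €10,500 maximum, so the member pays only €10,500 − €3,120 = €7,380.

€7,380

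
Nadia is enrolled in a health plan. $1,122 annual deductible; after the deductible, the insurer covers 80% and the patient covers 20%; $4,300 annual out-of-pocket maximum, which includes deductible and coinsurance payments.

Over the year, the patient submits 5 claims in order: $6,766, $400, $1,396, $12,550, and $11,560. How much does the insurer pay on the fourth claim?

#1 ($6,766): $1,122 finishes the deductible; $5,644 goes to coinsurance; coinsurance $5,644 × 20% = $1,128.80. Patient pays $2,250.80; OOP now $2,250.80. Plan pays $6,766 − $2,250.80 = $4,515.20.
#2 ($400): 20% coinsurance on $400 = $80. Patient owes $80 (running OOP $2,330.80). Plan pays $400 − $80 = $320.
#3 ($1,396): 20% coinsurance on $1,396 = $279.20. Cost to patient: $279.20. OOP to date $2,610. Insurer: $1,396 − $279.20 = $1,116.80.
#4 ($12,550): deductible met; 20% of $12,550 = $2,510. OOP would hit $5,120 > $4,300, so the cap limits the patient to $4,300 − $2,610 = $1,690. Plan pays $12,550 − $1,690 = $10,860.

$10,860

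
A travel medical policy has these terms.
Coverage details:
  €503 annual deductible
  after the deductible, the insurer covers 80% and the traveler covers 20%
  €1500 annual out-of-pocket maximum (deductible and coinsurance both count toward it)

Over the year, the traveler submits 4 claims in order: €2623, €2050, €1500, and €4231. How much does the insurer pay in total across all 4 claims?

Bill 1, €2623: €503 to deductible, leaving €2120; coinsurance €2120 × 20% = €424. Traveler pays €927; OOP now €927. Insurer: €2623 − €927 = €1696.
Bill 2, €2050: 20% coinsurance on €2050 = €410. Cost to traveler: €410. OOP to date €1337. Plan pays €2050 − €410 = €1640.
Bill 3, €1500: deductible already satisfied, so traveler's share is 20% × €1500 = €300. Adding that to €1337 gives €1637, past the €1500 cap; traveler pays only €1500 − €1337 = €163. Insurer: €1500 − €163 = €1337.
Bill 4, €4231: deductible already satisfied, so traveler's share is 20% × €4231 = €846.20. Adding that to €1500 gives €2346.20, past the €1500 cap; traveler pays only €1500 − €1500 = €0. Insurer: €4231 − €0 = €4231.
Insurer total = bills − traveler's total = €10404 − €1500 = €8904.

€8904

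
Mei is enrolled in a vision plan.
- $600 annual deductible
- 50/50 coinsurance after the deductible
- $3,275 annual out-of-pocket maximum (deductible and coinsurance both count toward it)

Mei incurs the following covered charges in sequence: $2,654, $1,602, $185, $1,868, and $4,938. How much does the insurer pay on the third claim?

$92.50

Claim 1 — $2,654: deductible takes $600, $2,054 remains; member's 50% is $1,027. Member owes $1,627 (running OOP $1,627). Plan pays $2,654 − $1,627 = $1,027.
Claim 2 — $1,602: deductible met; 50% of $1,602 = $801. Member owes $801 (running OOP $2,428). Plan pays $1,602 − $801 = $801.
Claim 3 — $185: 50% coinsurance on $185 = $92.50. Cost to member: $92.50. OOP to date $2,520.50. Insurer: $185 − $92.50 = $92.50.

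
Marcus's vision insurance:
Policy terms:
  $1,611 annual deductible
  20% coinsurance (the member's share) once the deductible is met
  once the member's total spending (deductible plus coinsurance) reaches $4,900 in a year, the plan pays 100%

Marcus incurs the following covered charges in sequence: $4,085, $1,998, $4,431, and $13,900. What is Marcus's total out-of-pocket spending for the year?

$4,900

Bill 1, $4,085: deductible takes $1,611, $2,474 remains; member's 20% is $494.80. Cost to member: $2,105.80. OOP to date $2,105.80.
Bill 2, $1,998: deductible met; 20% of $1,998 = $399.60. Member pays $399.60; OOP now $2,505.40.
Bill 3, $4,431: 20% coinsurance on $4,431 = $886.20. Member owes $886.20 (running OOP $3,391.60).
Bill 4, $13,900: deductible already satisfied, so member's share is 20% × $13,900 = $2,780. That would push OOP to $6,171.60, over the $4,900 cap, so member pays $4,900 − $3,391.60 = $1,508.40.
Total paid by the member: $2,105.80 + $399.60 + $886.20 + $1,508.40 = $4,900.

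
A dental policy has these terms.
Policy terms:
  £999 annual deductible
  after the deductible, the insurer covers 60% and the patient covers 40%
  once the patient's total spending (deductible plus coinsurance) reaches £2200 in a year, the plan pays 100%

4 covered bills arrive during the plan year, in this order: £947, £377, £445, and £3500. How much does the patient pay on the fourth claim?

#1 (£947): entire amount goes to the deductible. Cost to patient: £947. OOP to date £947.
#2 (£377): deductible takes £52, £325 remains; patient's 40% is £130. Patient owes £182 (running OOP £1129).
#3 (£445): 40% coinsurance on £445 = £178. Patient owes £178 (running OOP £1307).
#4 (£3500): 40% coinsurance on £3500 = £1400. Adding that to £1307 gives £2707, past the £2200 cap; patient pays only £2200 − £1307 = £893.

£893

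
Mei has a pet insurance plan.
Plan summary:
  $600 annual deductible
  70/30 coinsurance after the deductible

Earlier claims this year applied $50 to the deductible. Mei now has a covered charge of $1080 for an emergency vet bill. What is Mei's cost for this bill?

Remaining deductible: $600 − $50 = $550.
After the $550 deductible portion, $1080 − $550 = $530 is subject to coinsurance.
30% of $530 = $159 falls to the owner.
Owner responsibility: $550 + $159 = $709.

$709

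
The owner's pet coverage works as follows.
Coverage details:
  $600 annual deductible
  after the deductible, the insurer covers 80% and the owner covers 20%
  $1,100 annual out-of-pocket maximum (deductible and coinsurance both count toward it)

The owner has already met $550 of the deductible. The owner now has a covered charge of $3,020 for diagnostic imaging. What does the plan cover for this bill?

$2,470

Remaining deductible: $600 − $550 = $50.
After the $50 deductible portion, $3,020 − $50 = $2,970 is subject to coinsurance.
Coinsurance: $2,970 × 20% = $594.
So the owner owes $50 + $594 = $644 before any cap.
Adding $644 to the $550 already spent would give $1,194, which exceeds the $1,100 cap; the owner pays just $1,100 − $550 = $550.
The plan picks up $3,020 − $550 = $2,470.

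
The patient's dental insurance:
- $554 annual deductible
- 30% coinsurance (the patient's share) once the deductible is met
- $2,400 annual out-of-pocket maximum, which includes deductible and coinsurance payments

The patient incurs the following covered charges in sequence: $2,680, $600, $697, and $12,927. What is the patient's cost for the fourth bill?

#1 ($2,680): $554 finishes the deductible; $2,126 goes to coinsurance; coinsurance $2,126 × 30% = $637.80. Patient pays $1,191.80; OOP now $1,191.80.
#2 ($600): 30% coinsurance on $600 = $180. Patient owes $180 (running OOP $1,371.80).
#3 ($697): deductible met; 30% of $697 = $209.10. Patient pays $209.10; OOP now $1,580.90.
#4 ($12,927): deductible already satisfied, so patient's share is 30% × $12,927 = $3,878.10. That would push OOP to $5,459, over the $2,400 cap, so patient pays $2,400 − $1,580.90 = $819.10.

$819.10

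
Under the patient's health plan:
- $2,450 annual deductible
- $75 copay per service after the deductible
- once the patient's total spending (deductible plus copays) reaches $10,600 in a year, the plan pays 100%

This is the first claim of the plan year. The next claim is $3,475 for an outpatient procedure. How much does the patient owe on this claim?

$2,525

Nothing has been paid toward the $2,450 deductible, so the first $2,450 of this charge is applied there.
That leaves $3,475 − $2,450 = $1,025 for the copay.
Copay on this service: $75.
That puts the patient's cost at $2,450 + $75 = $2,525 before any cap.
Cumulative spending $0 + $2,525 = $2,525 stays under the $10,600 maximum.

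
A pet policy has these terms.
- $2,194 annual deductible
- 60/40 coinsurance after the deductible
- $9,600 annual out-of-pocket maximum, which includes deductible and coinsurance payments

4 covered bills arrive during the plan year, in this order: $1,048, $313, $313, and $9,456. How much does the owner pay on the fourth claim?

Claim 1 — $1,048: fully absorbed by the deductible. Owner pays $1,048; OOP now $1,048.
Claim 2 — $313: entire amount goes to the deductible. Owner pays $313; OOP now $1,361.
Claim 3 — $313: entire amount goes to the deductible. Owner owes $313 (running OOP $1,674).
Claim 4 — $9,456: deductible takes $520, $8,936 remains; coinsurance $8,936 × 40% = $3,574.40. Owner owes $4,094.40 (running OOP $5,768.40).

$4,094.40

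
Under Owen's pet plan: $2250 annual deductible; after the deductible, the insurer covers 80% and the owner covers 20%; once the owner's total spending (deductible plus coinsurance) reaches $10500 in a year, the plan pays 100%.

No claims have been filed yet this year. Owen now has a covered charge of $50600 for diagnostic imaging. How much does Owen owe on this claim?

Deductible not yet touched, so the first $2250 of the bill goes to the deductible.
After the $2250 deductible portion, $50600 − $2250 = $48350 is subject to coinsurance.
Coinsurance: $48350 × 20% = $9670.
So the owner owes $2250 + $9670 = $11920 before any cap.
That would bring total out-of-pocket to $11920, past the $10500 cap. The owner is capped at $10500 − $0 = $10500 on this claim.

$10500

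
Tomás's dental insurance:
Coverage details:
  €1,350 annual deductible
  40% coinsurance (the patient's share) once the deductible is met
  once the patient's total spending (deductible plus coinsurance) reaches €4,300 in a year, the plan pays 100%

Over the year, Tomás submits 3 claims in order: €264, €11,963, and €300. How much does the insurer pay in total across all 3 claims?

Claim 1 (€264): fully absorbed by the deductible. Cost to patient: €264. OOP to date €264. Insurer: €264 − €264 = €0.
Claim 2 (€11,963): €1,086 finishes the deductible; €10,877 goes to coinsurance; patient's 40% is €4,350.80. Deductible plus coinsurance: €1,086 + €4,350.80 = €5,436.80. Adding that to €264 gives €5,700.80, past the €4,300 cap; patient pays only €4,300 − €264 = €4,036. Plan pays €11,963 − €4,036 = €7,927.
Claim 3 (€300): deductible met; 40% of €300 = €120. Adding that to €4,300 gives €4,420, past the €4,300 cap; patient pays only €4,300 − €4,300 = €0. Insurer: €300 − €0 = €300.
Insurer total = bills − patient's total = €12,527 − €4,300 = €8,227.

€8,227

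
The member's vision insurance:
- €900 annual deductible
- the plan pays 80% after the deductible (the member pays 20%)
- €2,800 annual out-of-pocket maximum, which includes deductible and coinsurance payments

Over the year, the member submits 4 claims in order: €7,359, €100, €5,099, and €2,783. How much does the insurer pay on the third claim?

€4,510.80

Claim 1 (€7,359): deductible takes €900, €6,459 remains; 20% of €6,459 = €1,291.80. Member pays €2,191.80; OOP now €2,191.80. Plan pays €7,359 − €2,191.80 = €5,167.20.
Claim 2 (€100): deductible met; 20% of €100 = €20. Member owes €20 (running OOP €2,211.80). Insurer: €100 − €20 = €80.
Claim 3 (€5,099): deductible already satisfied, so member's share is 20% × €5,099 = €1,019.80. Adding that to €2,211.80 gives €3,231.60, past the €2,800 cap; member pays only €2,800 − €2,211.80 = €588.20. Plan pays €5,099 − €588.20 = €4,510.80.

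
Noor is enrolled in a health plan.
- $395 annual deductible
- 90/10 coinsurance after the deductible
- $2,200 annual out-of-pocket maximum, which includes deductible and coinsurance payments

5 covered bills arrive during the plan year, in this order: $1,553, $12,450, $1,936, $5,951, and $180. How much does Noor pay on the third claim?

$193.60

#1 ($1,553): $395 to deductible, leaving $1,158; coinsurance $1,158 × 10% = $115.80. Cost to patient: $510.80. OOP to date $510.80.
#2 ($12,450): 10% coinsurance on $12,450 = $1,245. Cost to patient: $1,245. OOP to date $1,755.80.
#3 ($1,936): 10% coinsurance on $1,936 = $193.60. Cost to patient: $193.60. OOP to date $1,949.40.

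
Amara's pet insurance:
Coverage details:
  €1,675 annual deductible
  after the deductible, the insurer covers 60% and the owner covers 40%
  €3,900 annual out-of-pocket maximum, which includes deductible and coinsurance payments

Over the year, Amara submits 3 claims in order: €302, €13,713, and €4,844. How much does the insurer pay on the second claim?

€10,115

Claim 1 — €302: all of it applies to the deductible. Owner owes €302 (running OOP €302). Plan pays €302 − €302 = €0.
Claim 2 — €13,713: €1,373 finishes the deductible; €12,340 goes to coinsurance; 40% of €12,340 = €4,936. Claim cost before the cap: €1,373 + €4,936 = €6,309. That would push OOP to €6,611, over the €3,900 cap, so owner pays €3,900 − €302 = €3,598. Plan pays €13,713 − €3,598 = €10,115.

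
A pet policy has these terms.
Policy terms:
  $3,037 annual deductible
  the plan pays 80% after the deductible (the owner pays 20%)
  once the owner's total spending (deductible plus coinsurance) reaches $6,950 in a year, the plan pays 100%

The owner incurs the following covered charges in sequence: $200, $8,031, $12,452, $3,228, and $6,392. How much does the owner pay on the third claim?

$2,490.40

Claim 1 ($200): fully absorbed by the deductible. Owner owes $200 (running OOP $200).
Claim 2 ($8,031): deductible takes $2,837, $5,194 remains; owner's 20% is $1,038.80. Owner owes $3,875.80 (running OOP $4,075.80).
Claim 3 ($12,452): deductible met; 20% of $12,452 = $2,490.40. Cost to owner: $2,490.40. OOP to date $6,566.20.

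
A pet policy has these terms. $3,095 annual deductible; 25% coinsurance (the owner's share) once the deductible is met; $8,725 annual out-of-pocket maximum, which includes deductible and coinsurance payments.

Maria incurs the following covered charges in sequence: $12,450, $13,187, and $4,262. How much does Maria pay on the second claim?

$3,291.25

Claim 1 ($12,450): deductible takes $3,095, $9,355 remains; 25% of $9,355 = $2,338.75. Owner pays $5,433.75; OOP now $5,433.75.
Claim 2 ($13,187): deductible already satisfied, so owner's share is 25% × $13,187 = $3,296.75. That would push OOP to $8,730.50, over the $8,725 cap, so owner pays $8,725 − $5,433.75 = $3,291.25.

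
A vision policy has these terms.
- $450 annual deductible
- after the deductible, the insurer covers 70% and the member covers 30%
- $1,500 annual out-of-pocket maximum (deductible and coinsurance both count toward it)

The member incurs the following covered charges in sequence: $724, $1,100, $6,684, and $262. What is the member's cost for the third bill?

$637.80

Claim 1 — $724: $450 to deductible, leaving $274; member's 30% is $82.20. Member owes $532.20 (running OOP $532.20).
Claim 2 — $1,100: 30% coinsurance on $1,100 = $330. Member owes $330 (running OOP $862.20).
Claim 3 — $6,684: deductible met; 30% of $6,684 = $2,005.20. Adding that to $862.20 gives $2,867.40, past the $1,500 cap; member pays only $1,500 − $862.20 = $637.80.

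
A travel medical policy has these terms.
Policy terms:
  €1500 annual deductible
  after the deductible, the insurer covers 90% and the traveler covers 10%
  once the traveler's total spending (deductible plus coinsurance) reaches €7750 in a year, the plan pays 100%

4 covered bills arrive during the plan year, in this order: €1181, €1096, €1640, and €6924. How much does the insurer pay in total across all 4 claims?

Claim 1 — €1181: entire amount goes to the deductible. Cost to traveler: €1181. OOP to date €1181. Insurer: €1181 − €1181 = €0.
Claim 2 — €1096: €319 finishes the deductible; €777 goes to coinsurance; coinsurance €777 × 10% = €77.70. Traveler owes €396.70 (running OOP €1577.70). Insurer: €1096 − €396.70 = €699.30.
Claim 3 — €1640: deductible already satisfied, so traveler's share is 10% × €1640 = €164. Cost to traveler: €164. OOP to date €1741.70. Plan pays €1640 − €164 = €1476.
Claim 4 — €6924: deductible already satisfied, so traveler's share is 10% × €6924 = €692.40. Traveler owes €692.40 (running OOP €2434.10). Plan pays €6924 − €692.40 = €6231.60.
Insurer total = bills − traveler's total = €10841 − €2434.10 = €8406.90.

€8406.90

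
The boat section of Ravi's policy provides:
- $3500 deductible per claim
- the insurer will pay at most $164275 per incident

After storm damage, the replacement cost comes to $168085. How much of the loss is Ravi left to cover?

$3810

Less the $3500 deductible: $168085 − $3500 = $164585.
The $164275 per-incident cap binds; insurer pays $164275.
The owner bears the rest of the original loss: $168085 − $164275 = $3810.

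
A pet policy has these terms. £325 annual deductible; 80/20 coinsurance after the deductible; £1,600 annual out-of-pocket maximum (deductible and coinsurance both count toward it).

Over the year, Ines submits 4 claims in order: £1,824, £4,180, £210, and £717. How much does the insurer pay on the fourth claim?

£619.80

Claim 1 — £1,824: £325 finishes the deductible; £1,499 goes to coinsurance; 20% of £1,499 = £299.80. Owner pays £624.80; OOP now £624.80. Insurer: £1,824 − £624.80 = £1,199.20.
Claim 2 — £4,180: 20% coinsurance on £4,180 = £836. Owner pays £836; OOP now £1,460.80. Insurer: £4,180 − £836 = £3,344.
Claim 3 — £210: deductible met; 20% of £210 = £42. Cost to owner: £42. OOP to date £1,502.80. Plan pays £210 − £42 = £168.
Claim 4 — £717: deductible met; 20% of £717 = £143.40. OOP would hit £1,646.20 > £1,600, so the cap limits the owner to £1,600 − £1,502.80 = £97.20. Insurer: £717 − £97.20 = £619.80.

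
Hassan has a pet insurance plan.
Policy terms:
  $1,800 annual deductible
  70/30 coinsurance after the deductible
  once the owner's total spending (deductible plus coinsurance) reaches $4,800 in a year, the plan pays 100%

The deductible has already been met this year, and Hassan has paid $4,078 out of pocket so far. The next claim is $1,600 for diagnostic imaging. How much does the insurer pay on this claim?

$1,120

With the deductible met, the entire $1,600 is subject to coinsurance.
30% of $1,600 = $480 falls to the owner.
Total out-of-pocket so far would be $4,078 + $480 = $4,558, below the $4,800 cap — no reduction.
Insurer pays the balance: $1,600 − $480 = $1,120.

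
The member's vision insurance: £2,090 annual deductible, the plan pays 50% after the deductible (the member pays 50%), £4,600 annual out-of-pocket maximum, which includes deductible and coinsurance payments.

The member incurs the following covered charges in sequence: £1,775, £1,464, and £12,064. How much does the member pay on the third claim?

Claim 1 (£1,775): all of it applies to the deductible. Member pays £1,775; OOP now £1,775.
Claim 2 (£1,464): deductible takes £315, £1,149 remains; 50% of £1,149 = £574.50. Cost to member: £889.50. OOP to date £2,664.50.
Claim 3 (£12,064): 50% coinsurance on £12,064 = £6,032. OOP would hit £8,696.50 > £4,600, so the cap limits the member to £4,600 − £2,664.50 = £1,935.50.

£1,935.50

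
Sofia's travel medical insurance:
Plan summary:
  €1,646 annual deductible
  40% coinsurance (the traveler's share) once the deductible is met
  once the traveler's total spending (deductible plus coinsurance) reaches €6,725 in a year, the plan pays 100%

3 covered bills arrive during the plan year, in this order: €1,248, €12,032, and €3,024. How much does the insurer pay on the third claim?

€2,598.60

Claim 1 — €1,248: entire amount goes to the deductible. Traveler owes €1,248 (running OOP €1,248). Plan pays €1,248 − €1,248 = €0.
Claim 2 — €12,032: €398 finishes the deductible; €11,634 goes to coinsurance; 40% of €11,634 = €4,653.60. Cost to traveler: €5,051.60. OOP to date €6,299.60. Insurer: €12,032 − €5,051.60 = €6,980.40.
Claim 3 — €3,024: deductible met; 40% of €3,024 = €1,209.60. That would push OOP to €7,509.20, over the €6,725 cap, so traveler pays €6,725 − €6,299.60 = €425.40. Plan pays €3,024 − €425.40 = €2,598.60.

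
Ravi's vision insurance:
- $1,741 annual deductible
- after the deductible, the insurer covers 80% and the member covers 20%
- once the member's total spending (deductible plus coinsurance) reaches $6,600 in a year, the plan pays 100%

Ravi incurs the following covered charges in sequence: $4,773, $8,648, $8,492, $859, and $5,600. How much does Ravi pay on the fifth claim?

$652.80

Claim 1 ($4,773): deductible takes $1,741, $3,032 remains; coinsurance $3,032 × 20% = $606.40. Cost to member: $2,347.40. OOP to date $2,347.40.
Claim 2 ($8,648): deductible already satisfied, so member's share is 20% × $8,648 = $1,729.60. Cost to member: $1,729.60. OOP to date $4,077.
Claim 3 ($8,492): deductible already satisfied, so member's share is 20% × $8,492 = $1,698.40. Member pays $1,698.40; OOP now $5,775.40.
Claim 4 ($859): deductible already satisfied, so member's share is 20% × $859 = $171.80. Member pays $171.80; OOP now $5,947.20.
Claim 5 ($5,600): deductible met; 20% of $5,600 = $1,120. That would push OOP to $7,067.20, over the $6,600 cap, so member pays $6,600 − $5,947.20 = $652.80.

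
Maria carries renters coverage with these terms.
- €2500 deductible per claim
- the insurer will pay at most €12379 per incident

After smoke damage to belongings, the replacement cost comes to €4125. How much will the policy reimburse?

€1625

Subtract the deductible: €4125 − €2500 = €1625.
€1625 ≤ €12379, so the limit doesn't bind; insurer pays €1625.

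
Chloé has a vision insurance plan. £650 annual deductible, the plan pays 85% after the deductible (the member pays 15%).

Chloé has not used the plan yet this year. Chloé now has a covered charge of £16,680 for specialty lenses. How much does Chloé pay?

£3,054.50

The full £650 deductible is still open; £650 of this bill applies to it.
That leaves £16,680 − £650 = £16,030 for coinsurance.
Member's 15% share of £16,030 is £2,404.50.
Member responsibility: £650 + £2,404.50 = £3,054.50.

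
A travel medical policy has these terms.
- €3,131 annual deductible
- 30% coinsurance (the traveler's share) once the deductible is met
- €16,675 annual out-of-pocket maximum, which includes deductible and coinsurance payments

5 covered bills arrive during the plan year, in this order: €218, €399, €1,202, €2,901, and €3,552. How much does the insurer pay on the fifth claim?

Bill 1, €218: fully absorbed by the deductible. Cost to traveler: €218. OOP to date €218. Insurer: €218 − €218 = €0.
Bill 2, €399: entire amount goes to the deductible. Traveler owes €399 (running OOP €617). Insurer: €399 − €399 = €0.
Bill 3, €1,202: all of it applies to the deductible. Traveler owes €1,202 (running OOP €1,819). Insurer: €1,202 − €1,202 = €0.
Bill 4, €2,901: deductible takes €1,312, €1,589 remains; 30% of €1,589 = €476.70. Traveler pays €1,788.70; OOP now €3,607.70. Plan pays €2,901 − €1,788.70 = €1,112.30.
Bill 5, €3,552: 30% coinsurance on €3,552 = €1,065.60. Traveler owes €1,065.60 (running OOP €4,673.30). Plan pays €3,552 − €1,065.60 = €2,486.40.

€2,486.40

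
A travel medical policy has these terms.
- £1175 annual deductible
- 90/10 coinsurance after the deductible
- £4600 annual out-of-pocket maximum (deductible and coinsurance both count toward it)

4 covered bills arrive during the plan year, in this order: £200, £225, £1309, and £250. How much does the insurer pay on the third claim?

#1 (£200): entire amount goes to the deductible. Traveler owes £200 (running OOP £200). Plan pays £200 − £200 = £0.
#2 (£225): entire amount goes to the deductible. Cost to traveler: £225. OOP to date £425. Insurer: £225 − £225 = £0.
#3 (£1309): £750 finishes the deductible; £559 goes to coinsurance; 10% of £559 = £55.90. Traveler pays £805.90; OOP now £1230.90. Plan pays £1309 − £805.90 = £503.10.

£503.10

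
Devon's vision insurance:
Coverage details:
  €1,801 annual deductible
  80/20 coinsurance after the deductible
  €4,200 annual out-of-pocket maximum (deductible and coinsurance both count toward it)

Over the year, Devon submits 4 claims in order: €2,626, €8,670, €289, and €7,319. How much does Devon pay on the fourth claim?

Bill 1, €2,626: deductible takes €1,801, €825 remains; coinsurance €825 × 20% = €165. Member pays €1,966; OOP now €1,966.
Bill 2, €8,670: 20% coinsurance on €8,670 = €1,734. Cost to member: €1,734. OOP to date €3,700.
Bill 3, €289: deductible already satisfied, so member's share is 20% × €289 = €57.80. Member pays €57.80; OOP now €3,757.80.
Bill 4, €7,319: deductible already satisfied, so member's share is 20% × €7,319 = €1,463.80. OOP would hit €5,221.60 > €4,200, so the cap limits the member to €4,200 − €3,757.80 = €442.20.

€442.20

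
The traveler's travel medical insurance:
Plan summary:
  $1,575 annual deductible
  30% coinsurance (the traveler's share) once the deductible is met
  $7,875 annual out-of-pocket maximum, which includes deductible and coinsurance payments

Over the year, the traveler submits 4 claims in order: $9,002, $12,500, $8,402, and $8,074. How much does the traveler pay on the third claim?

#1 ($9,002): $1,575 to deductible, leaving $7,427; traveler's 30% is $2,228.10. Traveler pays $3,803.10; OOP now $3,803.10.
#2 ($12,500): deductible met; 30% of $12,500 = $3,750. Traveler owes $3,750 (running OOP $7,553.10).
#3 ($8,402): deductible already satisfied, so traveler's share is 30% × $8,402 = $2,520.60. That would push OOP to $10,073.70, over the $7,875 cap, so traveler pays $7,875 − $7,553.10 = $321.90.

$321.90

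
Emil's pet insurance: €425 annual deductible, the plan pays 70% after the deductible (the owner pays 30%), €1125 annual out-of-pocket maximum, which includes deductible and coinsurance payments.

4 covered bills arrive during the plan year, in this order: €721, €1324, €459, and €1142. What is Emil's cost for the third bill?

€137.70

#1 (€721): €425 finishes the deductible; €296 goes to coinsurance; owner's 30% is €88.80. Owner owes €513.80 (running OOP €513.80).
#2 (€1324): deductible already satisfied, so owner's share is 30% × €1324 = €397.20. Cost to owner: €397.20. OOP to date €911.
#3 (€459): deductible already satisfied, so owner's share is 30% × €459 = €137.70. Owner pays €137.70; OOP now €1048.70.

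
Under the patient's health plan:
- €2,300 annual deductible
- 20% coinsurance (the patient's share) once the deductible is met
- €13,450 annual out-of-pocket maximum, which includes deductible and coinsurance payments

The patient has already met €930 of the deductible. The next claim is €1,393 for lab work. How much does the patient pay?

Remaining deductible: €2,300 − €930 = €1,370.
That leaves €1,393 − €1,370 = €23 for coinsurance.
Patient's 20% share of €23 is €4.60.
So the patient owes €1,370 + €4.60 = €1,374.60 before any cap.
Total out-of-pocket so far would be €930 + €1,374.60 = €2,304.60, below the €13,450 cap — no reduction.

€1,374.60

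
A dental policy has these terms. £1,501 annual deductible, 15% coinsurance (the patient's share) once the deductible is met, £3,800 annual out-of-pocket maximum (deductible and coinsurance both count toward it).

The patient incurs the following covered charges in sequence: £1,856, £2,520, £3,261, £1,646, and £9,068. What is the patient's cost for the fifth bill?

Bill 1, £1,856: deductible takes £1,501, £355 remains; 15% of £355 = £53.25. Patient pays £1,554.25; OOP now £1,554.25.
Bill 2, £2,520: deductible met; 15% of £2,520 = £378. Cost to patient: £378. OOP to date £1,932.25.
Bill 3, £3,261: deductible met; 15% of £3,261 = £489.15. Cost to patient: £489.15. OOP to date £2,421.40.
Bill 4, £1,646: deductible met; 15% of £1,646 = £246.90. Patient owes £246.90 (running OOP £2,668.30).
Bill 5, £9,068: 15% coinsurance on £9,068 = £1,360.20. OOP would hit £4,028.50 > £3,800, so the cap limits the patient to £3,800 − £2,668.30 = £1,131.70.

£1,131.70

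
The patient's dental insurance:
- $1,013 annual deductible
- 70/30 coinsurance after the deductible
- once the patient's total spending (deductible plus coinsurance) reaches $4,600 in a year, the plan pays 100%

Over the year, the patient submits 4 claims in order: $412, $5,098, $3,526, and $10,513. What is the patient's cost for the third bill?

Claim 1 ($412): all of it applies to the deductible. Patient owes $412 (running OOP $412).
Claim 2 ($5,098): $601 to deductible, leaving $4,497; 30% of $4,497 = $1,349.10. Patient owes $1,950.10 (running OOP $2,362.10).
Claim 3 ($3,526): deductible already satisfied, so patient's share is 30% × $3,526 = $1,057.80. Patient owes $1,057.80 (running OOP $3,419.90).

$1,057.80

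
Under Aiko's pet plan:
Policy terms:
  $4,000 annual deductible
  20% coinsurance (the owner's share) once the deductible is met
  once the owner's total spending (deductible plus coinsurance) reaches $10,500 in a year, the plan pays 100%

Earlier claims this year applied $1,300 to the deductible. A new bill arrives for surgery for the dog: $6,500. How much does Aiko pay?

$3,460

Deductible still to meet: $4,000 − $1,300 = $2,700.
That leaves $6,500 − $2,700 = $3,800 for coinsurance.
Coinsurance: $3,800 × 20% = $760.
Owner responsibility before any cap: $2,700 + $760 = $3,460.
Cumulative spending $1,300 + $3,460 = $4,760 stays under the $10,500 maximum.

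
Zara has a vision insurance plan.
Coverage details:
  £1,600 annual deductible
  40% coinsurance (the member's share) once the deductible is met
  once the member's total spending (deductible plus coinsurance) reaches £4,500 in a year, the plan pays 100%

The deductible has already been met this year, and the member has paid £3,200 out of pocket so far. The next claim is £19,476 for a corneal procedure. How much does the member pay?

£1,300

With the deductible met, the entire £19,476 is subject to coinsurance.
Member's 40% share of £19,476 is £7,790.40.
Year-to-date out-of-pocket would reach £3,200 + £7,790.40 = £10,990.40, above the £4,500 maximum, so the member pays only £4,500 − £3,200 = £1,300.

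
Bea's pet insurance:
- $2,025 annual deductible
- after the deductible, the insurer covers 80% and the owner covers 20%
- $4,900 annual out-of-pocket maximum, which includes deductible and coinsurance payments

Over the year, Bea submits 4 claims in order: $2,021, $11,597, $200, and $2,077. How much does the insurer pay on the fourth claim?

$1,661.60

Claim 1 — $2,021: all of it applies to the deductible. Cost to owner: $2,021. OOP to date $2,021. Insurer: $2,021 − $2,021 = $0.
Claim 2 — $11,597: $4 finishes the deductible; $11,593 goes to coinsurance; coinsurance $11,593 × 20% = $2,318.60. Cost to owner: $2,322.60. OOP to date $4,343.60. Insurer: $11,597 − $2,322.60 = $9,274.40.
Claim 3 — $200: deductible met; 20% of $200 = $40. Cost to owner: $40. OOP to date $4,383.60. Plan pays $200 − $40 = $160.
Claim 4 — $2,077: 20% coinsurance on $2,077 = $415.40. Cost to owner: $415.40. OOP to date $4,799. Insurer: $2,077 − $415.40 = $1,661.60.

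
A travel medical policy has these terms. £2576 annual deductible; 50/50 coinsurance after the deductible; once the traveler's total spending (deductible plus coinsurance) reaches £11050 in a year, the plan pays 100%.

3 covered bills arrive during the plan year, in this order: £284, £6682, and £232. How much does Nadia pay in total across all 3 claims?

#1 (£284): fully absorbed by the deductible. Traveler pays £284; OOP now £284.
#2 (£6682): £2292 finishes the deductible; £4390 goes to coinsurance; traveler's 50% is £2195. Traveler owes £4487 (running OOP £4771).
#3 (£232): deductible already satisfied, so traveler's share is 50% × £232 = £116. Traveler owes £116 (running OOP £4887).
Summing the traveler's payments: £284 + £4487 + £116 = £4887.

£4887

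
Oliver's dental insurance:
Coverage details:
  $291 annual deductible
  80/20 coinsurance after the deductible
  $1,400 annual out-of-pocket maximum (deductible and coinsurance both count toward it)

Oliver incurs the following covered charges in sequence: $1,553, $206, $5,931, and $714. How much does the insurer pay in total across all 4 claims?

$7,004

Bill 1, $1,553: $291 to deductible, leaving $1,262; coinsurance $1,262 × 20% = $252.40. Patient owes $543.40 (running OOP $543.40). Insurer: $1,553 − $543.40 = $1,009.60.
Bill 2, $206: deductible met; 20% of $206 = $41.20. Patient owes $41.20 (running OOP $584.60). Insurer: $206 − $41.20 = $164.80.
Bill 3, $5,931: deductible already satisfied, so patient's share is 20% × $5,931 = $1,186.20. Adding that to $584.60 gives $1,770.80, past the $1,400 cap; patient pays only $1,400 − $584.60 = $815.40. Plan pays $5,931 − $815.40 = $5,115.60.
Bill 4, $714: deductible met; 20% of $714 = $142.80. That would push OOP to $1,542.80, over the $1,400 cap, so patient pays $1,400 − $1,400 = $0. Insurer: $714 − $0 = $714.
Insurer total: $1,009.60 + $164.80 + $5,115.60 + $714 = $7,004.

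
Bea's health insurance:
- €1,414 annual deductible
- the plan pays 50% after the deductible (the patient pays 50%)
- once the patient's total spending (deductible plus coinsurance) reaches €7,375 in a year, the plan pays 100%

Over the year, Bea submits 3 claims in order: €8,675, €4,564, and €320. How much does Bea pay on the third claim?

Claim 1 — €8,675: deductible takes €1,414, €7,261 remains; 50% of €7,261 = €3,630.50. Patient owes €5,044.50 (running OOP €5,044.50).
Claim 2 — €4,564: deductible met; 50% of €4,564 = €2,282. Patient pays €2,282; OOP now €7,326.50.
Claim 3 — €320: deductible met; 50% of €320 = €160. OOP would hit €7,486.50 > €7,375, so the cap limits the patient to €7,375 − €7,326.50 = €48.50.

€48.50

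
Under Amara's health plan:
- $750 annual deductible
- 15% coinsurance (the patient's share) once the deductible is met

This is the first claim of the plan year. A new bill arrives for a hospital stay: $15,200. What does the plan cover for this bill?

Nothing has been paid toward the $750 deductible, so the first $750 of this charge is applied there.
That leaves $15,200 − $750 = $14,450 for coinsurance.
15% of $14,450 = $2,167.50 falls to the patient.
That puts the patient's cost at $750 + $2,167.50 = $2,917.50.
The plan picks up $15,200 − $2,917.50 = $12,282.50.

$12,282.50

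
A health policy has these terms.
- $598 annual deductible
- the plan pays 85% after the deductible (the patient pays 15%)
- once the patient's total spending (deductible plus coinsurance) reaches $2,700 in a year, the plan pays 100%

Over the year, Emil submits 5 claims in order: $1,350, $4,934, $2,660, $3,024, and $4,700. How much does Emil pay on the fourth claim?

Claim 1 — $1,350: deductible takes $598, $752 remains; 15% of $752 = $112.80. Patient pays $710.80; OOP now $710.80.
Claim 2 — $4,934: deductible already satisfied, so patient's share is 15% × $4,934 = $740.10. Cost to patient: $740.10. OOP to date $1,450.90.
Claim 3 — $2,660: deductible already satisfied, so patient's share is 15% × $2,660 = $399. Patient owes $399 (running OOP $1,849.90).
Claim 4 — $3,024: 15% coinsurance on $3,024 = $453.60. Cost to patient: $453.60. OOP to date $2,303.50.

$453.60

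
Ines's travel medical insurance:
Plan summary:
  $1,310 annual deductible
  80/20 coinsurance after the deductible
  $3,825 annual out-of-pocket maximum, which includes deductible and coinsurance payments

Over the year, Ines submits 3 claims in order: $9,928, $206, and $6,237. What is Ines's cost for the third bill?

$750.20

Claim 1 — $9,928: $1,310 to deductible, leaving $8,618; traveler's 20% is $1,723.60. Cost to traveler: $3,033.60. OOP to date $3,033.60.
Claim 2 — $206: deductible already satisfied, so traveler's share is 20% × $206 = $41.20. Traveler owes $41.20 (running OOP $3,074.80).
Claim 3 — $6,237: deductible already satisfied, so traveler's share is 20% × $6,237 = $1,247.40. That would push OOP to $4,322.20, over the $3,825 cap, so traveler pays $3,825 − $3,074.80 = $750.20.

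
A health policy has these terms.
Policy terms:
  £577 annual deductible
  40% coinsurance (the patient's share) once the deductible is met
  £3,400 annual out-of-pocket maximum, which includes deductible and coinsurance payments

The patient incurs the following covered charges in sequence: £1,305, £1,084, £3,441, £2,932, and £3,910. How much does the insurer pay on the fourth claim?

£2,210.20

Claim 1 — £1,305: £577 to deductible, leaving £728; 40% of £728 = £291.20. Patient owes £868.20 (running OOP £868.20). Insurer: £1,305 − £868.20 = £436.80.
Claim 2 — £1,084: deductible already satisfied, so patient's share is 40% × £1,084 = £433.60. Patient owes £433.60 (running OOP £1,301.80). Plan pays £1,084 − £433.60 = £650.40.
Claim 3 — £3,441: deductible already satisfied, so patient's share is 40% × £3,441 = £1,376.40. Patient owes £1,376.40 (running OOP £2,678.20). Plan pays £3,441 − £1,376.40 = £2,064.60.
Claim 4 — £2,932: 40% coinsurance on £2,932 = £1,172.80. Adding that to £2,678.20 gives £3,851, past the £3,400 cap; patient pays only £3,400 − £2,678.20 = £721.80. Plan pays £2,932 − £721.80 = £2,210.20.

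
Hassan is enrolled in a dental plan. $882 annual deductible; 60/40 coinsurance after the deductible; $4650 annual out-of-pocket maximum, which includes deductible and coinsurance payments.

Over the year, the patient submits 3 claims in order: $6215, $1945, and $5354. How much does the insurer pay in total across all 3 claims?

$8864

Claim 1 ($6215): $882 to deductible, leaving $5333; patient's 40% is $2133.20. Patient owes $3015.20 (running OOP $3015.20). Plan pays $6215 − $3015.20 = $3199.80.
Claim 2 ($1945): deductible met; 40% of $1945 = $778. Patient owes $778 (running OOP $3793.20). Insurer: $1945 − $778 = $1167.
Claim 3 ($5354): deductible already satisfied, so patient's share is 40% × $5354 = $2141.60. Adding that to $3793.20 gives $5934.80, past the $4650 cap; patient pays only $4650 − $3793.20 = $856.80. Insurer: $5354 − $856.80 = $4497.20.
Insurer total = bills − patient's total = $13514 − $4650 = $8864.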